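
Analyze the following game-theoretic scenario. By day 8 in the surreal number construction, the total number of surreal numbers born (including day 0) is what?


Day 0: {|} = 0 is born. Count = 1.
Day n: the number of surreal numbers born by day n is 2^(n+1) - 1.
By day 0: 2^1 - 1 = 1
By day 1: 2^2 - 1 = 3
By day 2: 2^3 - 1 = 7
By day 3: 2^4 - 1 = 15
By day 4: 2^5 - 1 = 31
By day 5: 2^6 - 1 = 63
By day 6: 2^7 - 1 = 127
By day 7: 2^8 - 1 = 255
By day 8: 2^9 - 1 = 511
By day 8: 511 surreal numbers.

511


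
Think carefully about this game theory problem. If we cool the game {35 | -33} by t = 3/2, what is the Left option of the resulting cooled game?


Original game: {35 | -33} (a switch {a | b} with a > b).
Cooling by t (for t below the temperature (a - b)/2 = 34) taxes each move by t: {a | b} cooled by t is {a - t | b + t}.
Cooling amount: t = 3/2
Cooled Left option: 35 - 3/2 = 67/2
Cooled Right option: -33 + 3/2 = -63/2
Cooled game: {67/2 | -63/2}
Left option = 67/2

67/2


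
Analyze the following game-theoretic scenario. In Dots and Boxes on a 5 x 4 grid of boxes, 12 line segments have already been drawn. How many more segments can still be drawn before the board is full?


Grid: 5 x 4 boxes, i.e. 6 rows and 5 columns of dots.
Horizontal edges: (rows + 1) * cols = 6 * 4 = 24
Vertical edges: rows * (cols + 1) = 5 * 5 = 25
Total edges: 24 + 25 = 49
Edges drawn: 12
Remaining: 49 - 12 = 37

37


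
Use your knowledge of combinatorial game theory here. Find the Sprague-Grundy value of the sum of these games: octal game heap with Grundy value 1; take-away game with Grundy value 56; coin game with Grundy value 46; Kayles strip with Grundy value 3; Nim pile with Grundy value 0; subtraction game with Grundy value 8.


By the Sprague-Grundy theorem, the Grundy value of a sum of games is the XOR of individual Grundy values.
octal game heap: Grundy value = 1. Running XOR: 0 XOR 1 = 1
take-away game: Grundy value = 56. Running XOR: 1 XOR 56 = 57
coin game: Grundy value = 46. Running XOR: 57 XOR 46 = 23
Kayles strip: Grundy value = 3. Running XOR: 23 XOR 3 = 20
Nim pile: Grundy value = 0. Running XOR: 20 XOR 0 = 20
subtraction game: Grundy value = 8. Running XOR: 20 XOR 8 = 28
The combined Grundy value is 28.

28


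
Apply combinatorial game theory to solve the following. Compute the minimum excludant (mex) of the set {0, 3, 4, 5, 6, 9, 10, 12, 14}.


Set = {0, 3, 4, 5, 6, 9, 10, 12, 14}
0 is in the set.
1 is NOT in the set. This is the mex.
mex = 1

1


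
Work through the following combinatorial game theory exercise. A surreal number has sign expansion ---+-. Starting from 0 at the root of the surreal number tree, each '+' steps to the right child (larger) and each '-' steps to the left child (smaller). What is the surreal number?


Sign expansion: ---+-
Rule: track bounds (lo, hi), initially (-inf, +inf). On '+', the current value becomes lo and we move to the simplest number in (value, hi): value + 1 if hi = +inf, otherwise the midpoint (value + hi)/2. On '-', the current value becomes hi and we move to value - 1 if lo = -inf, otherwise the midpoint (lo + value)/2.
Start at 0.
Step 1: sign = -, move left. Bounds: (-inf, 0). Value = -1
Step 2: sign = -, move left. Bounds: (-inf, -1). Value = -2
Step 3: sign = -, move left. Bounds: (-inf, -2). Value = -3
Step 4: sign = +, move right. Bounds: (-3, -2). Value = -5/2
Step 5: sign = -, move left. Bounds: (-3, -5/2). Value = -11/4
The surreal number with sign expansion ---+- is -11/4.

-11/4


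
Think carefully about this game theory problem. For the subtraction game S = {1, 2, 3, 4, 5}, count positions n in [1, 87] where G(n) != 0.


Subtraction set S = {1, 2, 3, 4, 5}, so G(n) = n mod 6.
G(n) = 0 when n is a multiple of 6.
Multiples of 6 in [1, 87]: 14
N-positions (nonzero Grundy) = 87 - 14 = 73

73


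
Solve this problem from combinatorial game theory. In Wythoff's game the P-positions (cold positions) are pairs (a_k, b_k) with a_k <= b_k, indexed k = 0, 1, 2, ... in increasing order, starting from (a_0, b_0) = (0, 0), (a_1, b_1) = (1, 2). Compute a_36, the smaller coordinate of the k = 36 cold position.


By Wythoff's theorem, a_k = floor(k * phi) and b_k = floor(k * phi^2) = a_k + k, where phi = (1 + sqrt(5))/2 is the golden ratio.
phi = (1 + sqrt(5))/2 = 1.618034
k = 36
k * phi = 36 * 1.618034 = 58.249224
a_36 = floor(k * phi) = 58

58


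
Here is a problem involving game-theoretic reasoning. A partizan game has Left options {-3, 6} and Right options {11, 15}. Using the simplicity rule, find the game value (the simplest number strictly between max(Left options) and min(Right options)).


Left options: {-3, 6}, max = 6
Right options: {11, 15}, min = 11
All options are numbers and max(Left) < min(Right), so by the simplicity theorem the value is the simplest (earliest-born) number strictly between 6 and 11.
Integers 7 through 10 all lie strictly between 6 and 11.
Among integers, the simplest (lowest birthday = smallest |n|; 0 is born on day 0, +-n on day n) is 7.
No non-integer in the interval can be simpler: if x is a non-integer in the interval, then floor(x) or ceil(x) also lies in the interval (the interval contains an integer), and both are proper prefixes of x's sign expansion, i.e. born earlier. So the game value is 7.
Game value = 7

7


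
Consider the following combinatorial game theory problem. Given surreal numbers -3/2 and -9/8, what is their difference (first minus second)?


x = -3/2, y = -9/8
Converting to common denominator: 8
x = -12/8, y = -9/8
x - y = -3/2 - -9/8 = -3/8

-3/8


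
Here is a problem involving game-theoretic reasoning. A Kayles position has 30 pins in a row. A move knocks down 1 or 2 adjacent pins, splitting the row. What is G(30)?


Kayles: a move removes 1 or 2 adjacent pins from a contiguous row.
Removing pins from a row of k leaves two independent rows (a, b) with a + b = k - 1 (one pin) or a + b = k - 2 (two pins); an end removal gives a = 0.
By Sprague-Grundy, G(k) = mex{ G(a) XOR G(b) } over all these splits. G(0) = 0.
G(1): splits (0,0):0^0=0 -> mex({0}) = 1
G(2): splits (0,1):0^1=1 (0,0):0^0=0 -> mex({0, 1}) = 2
G(3): splits (0,2):0^2=2 (1,1):1^1=0 (0,1):0^1=1 -> mex({0, 1, 2}) = 3
G(4): splits (0,3):0^3=3 (1,2):1^2=3 (0,2):0^2=2 (1,1):1^1=0 -> mex({0, 2, 3}) = 1
G(5): splits (0,4):0^1=1 (1,3):1^3=2 (2,2):2^2=0 (0,3):0^3=3 (1,2):1^2=3 -> mex({0, 1, 2, 3}) = 4
G(6) = mex({0, 1, 2, 4}) = 3
G(7) = mex({0, 1, 3, 4, 5}) = 2
G(8) = mex({0, 2, 3, 5, 6}) = 1
G(9) = mex({0, 1, 2, 3, 6, 7}) = 4
G(10) = mex({0, 1, 3, 4, 5, 7}) = 2
G(11) = mex({0, 1, 2, 3, 4, 5}) = 6
G(12) = mex({0, 1, 2, 3, 5, 6, 7}) = 4
G(13) = mex({0, 2, 3, 4, 6, 7}) = 1
G(14) = mex({0, 1, 4, 5, 6, 7}) = 2
G(15) = mex({0, 1, 2, 3, 4, 5, 6}) = 7
G(16) = mex({0, 2, 3, 5, 6, 7}) = 1
G(17) = mex({0, 1, 2, 3, 5, 6, 7}) = 4
G(18) = mex({0, 1, 2, 4, 5, 6}) = 3
G(19) = mex({0, 1, 3, 4, 5, 7}) = 2
G(20) = mex({0, 2, 3, 4, 5, 6, 7}) = 1
G(21) = mex({0, 1, 2, 3, 5, 6, 7}) = 4
G(22) = mex({0, 1, 2, 3, 4, 5, 7}) = 6
G(23) = mex({0, 1, 2, 3, 4, 5, 6}) = 7
G(24) = mex({0, 1, 2, 3, 5, 6, 7}) = 4
G(25) = mex({0, 2, 3, 4, 6, 7}) = 1
G(26) = mex({0, 1, 3, 4, 5, 6, 7}) = 2
G(27) = mex({0, 1, 2, 3, 4, 5, 6, 7}) = 8
G(28) = mex({0, 1, 2, 3, 4, 6, 7, 8}) = 5
G(29) = mex({0, 1, 2, 3, 5, 6, 7, 8, 9}) = 4
G(30) = mex({0, 1, 2, 3, 4, 5, 6, 9, 10}) = 7
Therefore G(30) = 7.

7


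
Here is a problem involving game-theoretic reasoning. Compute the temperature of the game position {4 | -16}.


The game is {4 | -16}, a switch {a | b} with numbers a > b.
Cooling {a | b} by t gives {a - t | b + t}, which stops being hot when a - t = b + t, i.e. at t = (a - b)/2. So the temperature of a switch is (a - b)/2.
Temperature = (Left option - Right option) / 2
= (4 - (-16)) / 2
= 20 / 2
= 10

10


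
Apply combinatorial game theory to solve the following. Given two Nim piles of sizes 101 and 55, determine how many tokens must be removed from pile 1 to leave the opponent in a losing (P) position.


Piles: 101 and 55
Current XOR: 101 XOR 55 = 82 (non-zero, so this is an N-position).
To make the XOR zero, we need to find a move that balances the piles.
For pile 1 (size 101): target = 101 XOR 82 = 55
We reduce pile 1 from 101 to 55.
Tokens removed: 101 - 55 = 46
Verification: 55 XOR 55 = 0

46


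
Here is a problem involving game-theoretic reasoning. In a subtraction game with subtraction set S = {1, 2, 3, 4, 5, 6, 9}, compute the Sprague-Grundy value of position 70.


The subtraction set is S = {1, 2, 3, 4, 5, 6, 9}.
G(k) = mex{ G(k - s) : s in S, s <= k }. We compute iteratively: G(0) = 0.
G(1) = mex({0}) = 1
G(2) = mex({0, 1}) = 2
G(3) = mex({0, 1, 2}) = 3
G(4) = mex({0, 1, 2, 3}) = 4
G(5) = mex({0, 1, 2, 3, 4}) = 5
G(6) = mex({0, 1, 2, 3, 4, 5}) = 6
G(7) = mex({1, 2, 3, 4, 5, 6}) = 0
G(8) = mex({0, 2, 3, 4, 5, 6}) = 1
G(9) = mex({0, 1, 3, 4, 5, 6}) = 2
G(10) = mex({0, 1, 2, 4, 5, 6}) = 3
G(11) = mex({0, 1, 2, 3, 5, 6}) = 4
G(12) = mex({0, 1, 2, 3, 4, 6}) = 5
G(13) = mex({0, 1, 2, 3, 4, 5}) = 6
G(14) = mex({1, 2, 3, 4, 5, 6}) = 0
G(15) = mex({0, 2, 3, 4, 5, 6}) = 1
Observe that G(7)..G(15) = 0, 1, 2, 3, 4, 5, 6, 0, 1 repeats G(0)..G(8) = 0, 1, 2, 3, 4, 5, 6, 0, 1.
For k >= max(S) = 9, G(k) is determined by the previous 9 values G(k-9)..G(k-1); a window of 9 consecutive values has recurred shifted by 7, so by induction G(k + 7) = G(k) for all k >= 0: the sequence is periodic from the start with period 7.
One period: G(0..6) = 0, 1, 2, 3, 4, 5, 6.
70 mod 7 = 0, so G(70) = G(0) = 0.

0


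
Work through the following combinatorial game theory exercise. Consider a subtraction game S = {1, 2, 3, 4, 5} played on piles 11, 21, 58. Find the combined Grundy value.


Subtraction set: {1, 2, 3, 4, 5}
For this subtraction set, G(n) = n mod 6 (period = max + 1 = 6).
Pile 1 (size 11): G(11) = 11 mod 6 = 5
Pile 2 (size 21): G(21) = 21 mod 6 = 3
Pile 3 (size 58): G(58) = 58 mod 6 = 4
Total Grundy value = XOR of all: 5 XOR 3 XOR 4 = 2

2


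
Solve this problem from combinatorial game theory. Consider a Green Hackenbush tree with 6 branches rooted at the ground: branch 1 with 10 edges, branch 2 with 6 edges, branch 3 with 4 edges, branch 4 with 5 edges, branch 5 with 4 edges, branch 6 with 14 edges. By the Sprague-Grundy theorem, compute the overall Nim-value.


The tree has 6 branches from the ground vertex.
In Green Hackenbush, the Nim-value of a simple path of length k is k.
Branch 1: length 10, Nim-value = 10
Branch 2: length 6, Nim-value = 6
Branch 3: length 4, Nim-value = 4
Branch 4: length 5, Nim-value = 5
Branch 5: length 4, Nim-value = 4
Branch 6: length 14, Nim-value = 14
Total Nim-value = XOR of all branch values:
0 XOR 10 = 10
10 XOR 6 = 12
12 XOR 4 = 8
8 XOR 5 = 13
13 XOR 4 = 9
9 XOR 14 = 7
Nim-value of the tree = 7

7


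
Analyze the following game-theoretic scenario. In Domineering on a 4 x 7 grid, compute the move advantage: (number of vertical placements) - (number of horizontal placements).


Board is 4 x 7 (rows x cols).
Left (vertical) placements: (rows-1) * cols = 3 * 7 = 21
Right (horizontal) placements: rows * (cols-1) = 4 * 6 = 24
Advantage = Left - Right = 21 - 24 = -3

-3


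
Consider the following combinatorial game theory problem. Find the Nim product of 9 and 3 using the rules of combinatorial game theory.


Nim multiplication is bilinear over XOR: (u XOR v) * w = (u*w) XOR (v*w).
So we split each operand into its bit components and XOR the pairwise Nim products.
9 = 1 + 8 (as XOR of powers of 2).
3 = 1 + 2 (as XOR of powers of 2).
Using the standard Nim-product table on single bits:
  2*2 = 3,   2*4 = 8,   2*8 = 12,
  4*4 = 6,   4*8 = 11,  8*8 = 13,
and  1*x = x (identity), k*l = l*k (commutative).
Pairwise Nim products:
  1 * 1 = 1
  1 * 2 = 2
  8 * 1 = 8
  8 * 2 = 12
XOR them: 1 XOR 2 XOR 8 XOR 12 = 7.
Result: 9 * 3 = 7 (in Nim).

7


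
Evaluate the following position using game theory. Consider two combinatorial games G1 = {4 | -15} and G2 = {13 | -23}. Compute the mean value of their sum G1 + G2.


G1 = {4 | -15}, G2 = {13 | -23}
Each is a switch {a | b} with numbers a > b; its mean value is (a + b)/2, and mean value is additive over game sums: m(G1 + G2) = m(G1) + m(G2).
Mean of G1 = (4 + (-15))/2 = -11/2 = -11/2
Mean of G2 = (13 + (-23))/2 = -10/2 = -5
Mean of G1 + G2 = -11/2 + -5 = -21/2

-21/2


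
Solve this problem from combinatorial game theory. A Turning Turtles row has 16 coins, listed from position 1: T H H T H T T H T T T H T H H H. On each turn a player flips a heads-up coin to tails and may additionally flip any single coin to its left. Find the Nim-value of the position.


Coins: T H H T H T T H T T T H T H H H
Key fact: a single head at position k behaves exactly like a Nim heap of size k (turning it to T and optionally flipping a coin at j < k corresponds to moving the heap from k to j, or to 0), and heads combine as a disjunctive sum (two heads at the same place would cancel, matching j XOR j = 0). So the Nim-value is the XOR of the 1-indexed positions of the heads.
Face-up positions (1-indexed): [2, 3, 5, 8, 12, 14, 15, 16]
XOR 0 with 2: 0 XOR 2 = 2
XOR 2 with 3: 2 XOR 3 = 1
XOR 1 with 5: 1 XOR 5 = 4
XOR 4 with 8: 4 XOR 8 = 12
XOR 12 with 12: 12 XOR 12 = 0
XOR 0 with 14: 0 XOR 14 = 14
XOR 14 with 15: 14 XOR 15 = 1
XOR 1 with 16: 1 XOR 16 = 17
Nim-value = 17

17


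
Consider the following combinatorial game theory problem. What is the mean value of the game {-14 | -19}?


Game = {-14 | -19}, a switch {a | b} with numbers a > b.
Its thermograph has left wall a - t and right wall b + t, which meet at t = (a - b)/2, where both equal (a + b)/2. So the mast (mean value) is at (a + b)/2.
Mean = (-14 + (-19))/2 = -33/2 = -33/2

-33/2


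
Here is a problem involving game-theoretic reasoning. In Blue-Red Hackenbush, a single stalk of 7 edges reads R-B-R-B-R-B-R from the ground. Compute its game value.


Edges (from ground): R-B-R-B-R-B-R
By Berlekamp's sign-expansion rule, a Blue-Red Hackenbush stalk has the value of the surreal number whose sign sequence is the edge sequence with B -> + and R -> -.
Sign sequence: -+-+-+-
Trace the sign expansion in the surreal number tree, starting from 0:
Edge 1: R (sign -) -> bounds (-inf, 0), value = -1
Edge 2: B (sign +) -> bounds (-1, 0), value = -1/2
Edge 3: R (sign -) -> bounds (-1, -1/2), value = -3/4
Edge 4: B (sign +) -> bounds (-3/4, -1/2), value = -5/8
Edge 5: R (sign -) -> bounds (-3/4, -5/8), value = -11/16
Edge 6: B (sign +) -> bounds (-11/16, -5/8), value = -21/32
Edge 7: R (sign -) -> bounds (-11/16, -21/32), value = -43/64
Game value = -43/64

-43/64


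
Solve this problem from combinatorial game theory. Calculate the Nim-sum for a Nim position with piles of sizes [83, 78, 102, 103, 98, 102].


We need the XOR (exclusive or) of all pile sizes.
After XOR-ing pile 1 (size 83): 0 XOR 83 = 83
After XOR-ing pile 2 (size 78): 83 XOR 78 = 29
After XOR-ing pile 3 (size 102): 29 XOR 102 = 123
After XOR-ing pile 4 (size 103): 123 XOR 103 = 28
After XOR-ing pile 5 (size 98): 28 XOR 98 = 126
After XOR-ing pile 6 (size 102): 126 XOR 102 = 24
The Nim-value of this position is 24.

24


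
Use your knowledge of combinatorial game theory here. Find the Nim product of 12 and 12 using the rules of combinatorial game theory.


Nim multiplication is bilinear over XOR: (u XOR v) * w = (u*w) XOR (v*w).
So we split each operand into its bit components and XOR the pairwise Nim products.
12 = 4 + 8 (as XOR of powers of 2).
12 = 4 + 8 (as XOR of powers of 2).
Using the standard Nim-product table on single bits:
  2*2 = 3,   2*4 = 8,   2*8 = 12,
  4*4 = 6,   4*8 = 11,  8*8 = 13,
and  1*x = x (identity), k*l = l*k (commutative).
Pairwise Nim products:
  4 * 4 = 6
  4 * 8 = 11
  8 * 4 = 11
  8 * 8 = 13
XOR them: 6 XOR 11 XOR 11 XOR 13 = 11.
Result: 12 * 12 = 11 (in Nim).

11


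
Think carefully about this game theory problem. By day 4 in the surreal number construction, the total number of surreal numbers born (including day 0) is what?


Day 0: {|} = 0 is born. Count = 1.
Day n: the number of surreal numbers born by day n is 2^(n+1) - 1.
By day 0: 2^1 - 1 = 1
By day 1: 2^2 - 1 = 3
By day 2: 2^3 - 1 = 7
By day 3: 2^4 - 1 = 15
By day 4: 2^5 - 1 = 31
By day 4: 31 surreal numbers.

31


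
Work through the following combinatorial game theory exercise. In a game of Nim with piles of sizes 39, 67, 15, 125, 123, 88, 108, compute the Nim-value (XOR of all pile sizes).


We need the XOR (exclusive or) of all pile sizes.
After XOR-ing pile 1 (size 39): 0 XOR 39 = 39
After XOR-ing pile 2 (size 67): 39 XOR 67 = 100
After XOR-ing pile 3 (size 15): 100 XOR 15 = 107
After XOR-ing pile 4 (size 125): 107 XOR 125 = 22
After XOR-ing pile 5 (size 123): 22 XOR 123 = 109
After XOR-ing pile 6 (size 88): 109 XOR 88 = 53
After XOR-ing pile 7 (size 108): 53 XOR 108 = 89
The Nim-value of this position is 89.

89


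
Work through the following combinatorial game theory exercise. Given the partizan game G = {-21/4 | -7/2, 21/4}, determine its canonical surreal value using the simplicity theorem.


Left options: {-21/4}, max = -21/4
Right options: {-7/2, 21/4}, min = -7/2
All options are numbers and max(Left) < min(Right), so by the simplicity theorem the value is the simplest (earliest-born) number strictly between -21/4 and -7/2.
Integers -5 through -4 all lie strictly between -21/4 and -7/2.
Among integers, the simplest (lowest birthday = smallest |n|; 0 is born on day 0, +-n on day n) is -4.
No non-integer in the interval can be simpler: if x is a non-integer in the interval, then floor(x) or ceil(x) also lies in the interval (the interval contains an integer), and both are proper prefixes of x's sign expansion, i.e. born earlier. So the game value is -4.
Game value = -4

-4


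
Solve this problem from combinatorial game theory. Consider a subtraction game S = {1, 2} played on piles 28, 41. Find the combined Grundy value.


Subtraction set: {1, 2}
For this subtraction set, G(n) = n mod 3 (period = max + 1 = 3).
Pile 1 (size 28): G(28) = 28 mod 3 = 1
Pile 2 (size 41): G(41) = 41 mod 3 = 2
Total Grundy value = XOR of all: 1 XOR 2 = 3

3


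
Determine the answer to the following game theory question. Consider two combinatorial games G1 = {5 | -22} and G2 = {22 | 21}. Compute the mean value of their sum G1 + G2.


G1 = {5 | -22}, G2 = {22 | 21}
Each is a switch {a | b} with numbers a > b; its mean value is (a + b)/2, and mean value is additive over game sums: m(G1 + G2) = m(G1) + m(G2).
Mean of G1 = (5 + (-22))/2 = -17/2 = -17/2
Mean of G2 = (22 + (21))/2 = 43/2 = 43/2
Mean of G1 + G2 = -17/2 + 43/2 = 13

13


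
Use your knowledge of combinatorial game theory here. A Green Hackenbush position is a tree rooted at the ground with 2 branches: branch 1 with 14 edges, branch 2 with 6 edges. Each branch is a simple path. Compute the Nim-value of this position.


The tree has 2 branches from the ground vertex.
In Green Hackenbush, the Nim-value of a simple path of length k is k.
Branch 1: length 14, Nim-value = 14
Branch 2: length 6, Nim-value = 6
Total Nim-value = XOR of all branch values:
0 XOR 14 = 14
14 XOR 6 = 8
Nim-value of the tree = 8

8


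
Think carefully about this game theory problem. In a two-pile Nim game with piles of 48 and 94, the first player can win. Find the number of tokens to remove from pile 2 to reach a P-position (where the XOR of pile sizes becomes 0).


Piles: 48 and 94
Current XOR: 48 XOR 94 = 110 (non-zero, so this is an N-position).
To make the XOR zero, we need to find a move that balances the piles.
For pile 2 (size 94): target = 94 XOR 110 = 48
We reduce pile 2 from 94 to 48.
Tokens removed: 94 - 48 = 46
Verification: 48 XOR 48 = 0

46


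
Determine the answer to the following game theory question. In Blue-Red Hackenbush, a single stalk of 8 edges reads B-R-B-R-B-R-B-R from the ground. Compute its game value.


Edges (from ground): B-R-B-R-B-R-B-R
By Berlekamp's sign-expansion rule, a Blue-Red Hackenbush stalk has the value of the surreal number whose sign sequence is the edge sequence with B -> + and R -> -.
Sign sequence: +-+-+-+-
Trace the sign expansion in the surreal number tree, starting from 0:
Edge 1: B (sign +) -> bounds (0, +inf), value = 1
Edge 2: R (sign -) -> bounds (0, 1), value = 1/2
Edge 3: B (sign +) -> bounds (1/2, 1), value = 3/4
Edge 4: R (sign -) -> bounds (1/2, 3/4), value = 5/8
Edge 5: B (sign +) -> bounds (5/8, 3/4), value = 11/16
Edge 6: R (sign -) -> bounds (5/8, 11/16), value = 21/32
Edge 7: B (sign +) -> bounds (21/32, 11/16), value = 43/64
Edge 8: R (sign -) -> bounds (21/32, 43/64), value = 85/128
Game value = 85/128

85/128


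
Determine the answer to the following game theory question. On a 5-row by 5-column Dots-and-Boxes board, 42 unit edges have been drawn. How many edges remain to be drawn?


Grid: 5 x 5 boxes, i.e. 6 rows and 6 columns of dots.
Horizontal edges: (rows + 1) * cols = 6 * 5 = 30
Vertical edges: rows * (cols + 1) = 5 * 6 = 30
Total edges: 30 + 30 = 60
Edges drawn: 42
Remaining: 60 - 42 = 18

18


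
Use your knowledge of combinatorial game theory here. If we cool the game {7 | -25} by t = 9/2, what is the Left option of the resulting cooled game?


Original game: {7 | -25} (a switch {a | b} with a > b).
Cooling by t (for t below the temperature (a - b)/2 = 16) taxes each move by t: {a | b} cooled by t is {a - t | b + t}.
Cooling amount: t = 9/2
Cooled Left option: 7 - 9/2 = 5/2
Cooled Right option: -25 + 9/2 = -41/2
Cooled game: {5/2 | -41/2}
Left option = 5/2

5/2


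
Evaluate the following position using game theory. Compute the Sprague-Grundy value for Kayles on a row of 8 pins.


Kayles: a move removes 1 or 2 adjacent pins from a contiguous row.
Removing pins from a row of k leaves two independent rows (a, b) with a + b = k - 1 (one pin) or a + b = k - 2 (two pins); an end removal gives a = 0.
By Sprague-Grundy, G(k) = mex{ G(a) XOR G(b) } over all these splits. G(0) = 0.
G(1): splits (0,0):0^0=0 -> mex({0}) = 1
G(2): splits (0,1):0^1=1 (0,0):0^0=0 -> mex({0, 1}) = 2
G(3): splits (0,2):0^2=2 (1,1):1^1=0 (0,1):0^1=1 -> mex({0, 1, 2}) = 3
G(4): splits (0,3):0^3=3 (1,2):1^2=3 (0,2):0^2=2 (1,1):1^1=0 -> mex({0, 2, 3}) = 1
G(5): splits (0,4):0^1=1 (1,3):1^3=2 (2,2):2^2=0 (0,3):0^3=3 (1,2):1^2=3 -> mex({0, 1, 2, 3}) = 4
G(6) = mex({0, 1, 2, 4}) = 3
G(7) = mex({0, 1, 3, 4, 5}) = 2
G(8) = mex({0, 2, 3, 5, 6}) = 1
Therefore G(8) = 1.

1


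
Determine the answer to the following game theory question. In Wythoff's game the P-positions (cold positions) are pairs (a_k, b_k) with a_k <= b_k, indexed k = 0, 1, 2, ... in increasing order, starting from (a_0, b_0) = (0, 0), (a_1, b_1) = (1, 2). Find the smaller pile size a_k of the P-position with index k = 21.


By Wythoff's theorem, a_k = floor(k * phi) and b_k = floor(k * phi^2) = a_k + k, where phi = (1 + sqrt(5))/2 is the golden ratio.
phi = (1 + sqrt(5))/2 = 1.618034
k = 21
k * phi = 21 * 1.618034 = 33.978714
a_21 = floor(k * phi) = 33

33


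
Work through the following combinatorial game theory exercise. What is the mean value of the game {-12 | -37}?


Game = {-12 | -37}, a switch {a | b} with numbers a > b.
Its thermograph has left wall a - t and right wall b + t, which meet at t = (a - b)/2, where both equal (a + b)/2. So the mast (mean value) is at (a + b)/2.
Mean = (-12 + (-37))/2 = -49/2 = -49/2

-49/2


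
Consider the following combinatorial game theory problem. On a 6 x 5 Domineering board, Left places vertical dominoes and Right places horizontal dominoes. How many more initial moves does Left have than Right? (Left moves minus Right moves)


Board is 6 x 5 (rows x cols).
Left (vertical) placements: (rows-1) * cols = 5 * 5 = 25
Right (horizontal) placements: rows * (cols-1) = 6 * 4 = 24
Advantage = Left - Right = 25 - 24 = 1

1


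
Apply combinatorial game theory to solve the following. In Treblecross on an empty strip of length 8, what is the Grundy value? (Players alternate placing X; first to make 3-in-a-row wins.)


Treblecross: place X on empty cells; 3-in-a-row wins.
Playing within two cells of an existing X lets the opponent win at once, so sensible play treats the cells i-2..i+2 around each X as dead. The player left with no safe cell loses, so this is a normal-play take-away game on strips of safe cells.
Placing X at cell i (0-indexed) of a strip of k safe cells leaves independent strips of sizes max(0, i-2) and max(0, k-i-3). Hence G(k) = mex{ G(max(0,i-2)) XOR G(max(0,k-i-3)) : 0 <= i < k }, with G(0) = 0.
G(1): splits (0,0):0^0=0 -> mex({0}) = 1
G(2): splits (0,0):0^0=0 -> mex({0}) = 1
G(3): splits (0,0):0^0=0 -> mex({0}) = 1
G(4): splits (0,1):0^1=1 (0,0):0^0=0 -> mex({0, 1}) = 2
G(5): splits (0,2):0^1=1 (0,1):0^1=1 (0,0):0^0=0 -> mex({0, 1}) = 2
G(6) = mex({1}) = 0
G(7) = mex({0, 1, 2}) = 3
G(8) = mex({0, 1, 2}) = 3
Therefore G(8) = 3.

3


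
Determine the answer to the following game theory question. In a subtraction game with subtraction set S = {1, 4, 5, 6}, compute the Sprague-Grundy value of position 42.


The subtraction set is S = {1, 4, 5, 6}.
G(k) = mex{ G(k - s) : s in S, s <= k }. We compute iteratively: G(0) = 0.
G(1) = mex({0}) = 1
G(2) = mex({1}) = 0
G(3) = mex({0}) = 1
G(4) = mex({0, 1}) = 2
G(5) = mex({0, 1, 2}) = 3
G(6) = mex({0, 1, 3}) = 2
G(7) = mex({0, 1, 2}) = 3
G(8) = mex({0, 1, 2, 3}) = 4
G(9) = mex({1, 2, 3, 4}) = 0
G(10) = mex({0, 2, 3}) = 1
G(11) = mex({1, 2, 3}) = 0
G(12) = mex({0, 2, 3, 4}) = 1
G(13) = mex({0, 1, 3, 4}) = 2
G(14) = mex({0, 1, 2, 4}) = 3
Observe that G(9)..G(14) = 0, 1, 0, 1, 2, 3 repeats G(0)..G(5) = 0, 1, 0, 1, 2, 3.
For k >= max(S) = 6, G(k) is determined by the previous 6 values G(k-6)..G(k-1); a window of 6 consecutive values has recurred shifted by 9, so by induction G(k + 9) = G(k) for all k >= 0: the sequence is periodic from the start with period 9.
One period: G(0..8) = 0, 1, 0, 1, 2, 3, 2, 3, 4.
42 mod 9 = 6, so G(42) = G(6) = 2.

2


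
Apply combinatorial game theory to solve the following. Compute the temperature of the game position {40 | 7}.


The game is {40 | 7}, a switch {a | b} with numbers a > b.
Cooling {a | b} by t gives {a - t | b + t}, which stops being hot when a - t = b + t, i.e. at t = (a - b)/2. So the temperature of a switch is (a - b)/2.
Temperature = (Left option - Right option) / 2
= (40 - (7)) / 2
= 33 / 2
= 33/2

33/2


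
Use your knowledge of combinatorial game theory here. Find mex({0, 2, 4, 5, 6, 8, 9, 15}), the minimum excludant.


Set = {0, 2, 4, 5, 6, 8, 9, 15}
0 is in the set.
1 is NOT in the set. This is the mex.
mex = 1

1


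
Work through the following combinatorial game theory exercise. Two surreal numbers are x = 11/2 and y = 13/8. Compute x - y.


x = 11/2, y = 13/8
Converting to common denominator: 8
x = 44/8, y = 13/8
x - y = 11/2 - 13/8 = 31/8

31/8


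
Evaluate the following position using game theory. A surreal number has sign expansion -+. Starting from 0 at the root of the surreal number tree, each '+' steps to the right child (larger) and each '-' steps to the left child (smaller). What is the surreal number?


Sign expansion: -+
Rule: track bounds (lo, hi), initially (-inf, +inf). On '+', the current value becomes lo and we move to the simplest number in (value, hi): value + 1 if hi = +inf, otherwise the midpoint (value + hi)/2. On '-', the current value becomes hi and we move to value - 1 if lo = -inf, otherwise the midpoint (lo + value)/2.
Start at 0.
Step 1: sign = -, move left. Bounds: (-inf, 0). Value = -1
Step 2: sign = +, move right. Bounds: (-1, 0). Value = -1/2
The surreal number with sign expansion -+ is -1/2.

-1/2


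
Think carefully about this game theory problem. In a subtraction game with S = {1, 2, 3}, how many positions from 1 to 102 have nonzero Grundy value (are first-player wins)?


Subtraction set S = {1, 2, 3}, so G(n) = n mod 4.
G(n) = 0 when n is a multiple of 4.
Multiples of 4 in [1, 102]: 25
N-positions (nonzero Grundy) = 102 - 25 = 77

77


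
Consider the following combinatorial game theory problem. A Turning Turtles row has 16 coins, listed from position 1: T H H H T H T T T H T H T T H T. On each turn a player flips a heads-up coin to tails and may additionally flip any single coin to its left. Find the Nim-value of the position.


Coins: T H H H T H T T T H T H T T H T
Key fact: a single head at position k behaves exactly like a Nim heap of size k (turning it to T and optionally flipping a coin at j < k corresponds to moving the heap from k to j, or to 0), and heads combine as a disjunctive sum (two heads at the same place would cancel, matching j XOR j = 0). So the Nim-value is the XOR of the 1-indexed positions of the heads.
Face-up positions (1-indexed): [2, 3, 4, 6, 10, 12, 15]
XOR 0 with 2: 0 XOR 2 = 2
XOR 2 with 3: 2 XOR 3 = 1
XOR 1 with 4: 1 XOR 4 = 5
XOR 5 with 6: 5 XOR 6 = 3
XOR 3 with 10: 3 XOR 10 = 9
XOR 9 with 12: 9 XOR 12 = 5
XOR 5 with 15: 5 XOR 15 = 10
Nim-value = 10

10


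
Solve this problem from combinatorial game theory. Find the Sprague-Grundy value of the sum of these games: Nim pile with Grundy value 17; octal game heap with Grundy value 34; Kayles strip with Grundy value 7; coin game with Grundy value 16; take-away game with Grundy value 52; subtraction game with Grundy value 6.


By the Sprague-Grundy theorem, the Grundy value of a sum of games is the XOR of individual Grundy values.
Nim pile: Grundy value = 17. Running XOR: 0 XOR 17 = 17
octal game heap: Grundy value = 34. Running XOR: 17 XOR 34 = 51
Kayles strip: Grundy value = 7. Running XOR: 51 XOR 7 = 52
coin game: Grundy value = 16. Running XOR: 52 XOR 16 = 36
take-away game: Grundy value = 52. Running XOR: 36 XOR 52 = 16
subtraction game: Grundy value = 6. Running XOR: 16 XOR 6 = 22
The combined Grundy value is 22.

22


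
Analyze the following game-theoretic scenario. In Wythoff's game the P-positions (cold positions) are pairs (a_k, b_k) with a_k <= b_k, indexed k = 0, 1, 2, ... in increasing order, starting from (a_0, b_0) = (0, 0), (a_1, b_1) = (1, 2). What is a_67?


By Wythoff's theorem, a_k = floor(k * phi) and b_k = floor(k * phi^2) = a_k + k, where phi = (1 + sqrt(5))/2 is the golden ratio.
phi = (1 + sqrt(5))/2 = 1.618034
k = 67
k * phi = 67 * 1.618034 = 108.408277
a_67 = floor(k * phi) = 108

108


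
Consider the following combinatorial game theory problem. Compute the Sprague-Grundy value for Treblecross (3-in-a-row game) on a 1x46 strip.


Treblecross: place X on empty cells; 3-in-a-row wins.
Playing within two cells of an existing X lets the opponent win at once, so sensible play treats the cells i-2..i+2 around each X as dead. The player left with no safe cell loses, so this is a normal-play take-away game on strips of safe cells.
Placing X at cell i (0-indexed) of a strip of k safe cells leaves independent strips of sizes max(0, i-2) and max(0, k-i-3). Hence G(k) = mex{ G(max(0,i-2)) XOR G(max(0,k-i-3)) : 0 <= i < k }, with G(0) = 0.
G(1): splits (0,0):0^0=0 -> mex({0}) = 1
G(2): splits (0,0):0^0=0 -> mex({0}) = 1
G(3): splits (0,0):0^0=0 -> mex({0}) = 1
G(4): splits (0,1):0^1=1 (0,0):0^0=0 -> mex({0, 1}) = 2
G(5): splits (0,2):0^1=1 (0,1):0^1=1 (0,0):0^0=0 -> mex({0, 1}) = 2
G(6) = mex({1}) = 0
G(7) = mex({0, 1, 2}) = 3
G(8) = mex({0, 1, 2}) = 3
G(9) = mex({0, 2}) = 1
G(10) = mex({0, 2, 3}) = 1
G(11) = mex({0, 3}) = 1
G(12) = mex({1, 3}) = 0
G(13) = mex({0, 1, 2, 3}) = 4
G(14) = mex({0, 1, 2}) = 3
G(15) = mex({0, 1, 2}) = 3
G(16) = mex({0, 1, 2, 4}) = 3
G(17) = mex({0, 1, 3, 4}) = 2
G(18) = mex({0, 1, 3, 4}) = 2
G(19) = mex({0, 1, 3, 5}) = 2
G(20) = mex({0, 1, 2, 3, 5}) = 4
G(21) = mex({0, 1, 2, 3, 5}) = 4
G(22) = mex({1, 2, 6}) = 0
G(23) = mex({0, 1, 2, 3, 4, 6}) = 5
G(24) = mex({0, 1, 2, 3, 4}) = 5
G(25) = mex({0, 1, 3, 4, 7}) = 2
G(26) = mex({0, 1, 3, 4, 5, 7}) = 2
G(27) = mex({0, 1, 3, 5}) = 2
G(28) = mex({0, 1, 2, 5}) = 3
G(29) = mex({0, 1, 2, 4, 5, 6}) = 3
G(30) = mex({1, 2, 4, 6}) = 0
G(31) = mex({0, 1, 2, 3, 4, 6}) = 5
G(32) = mex({1, 2, 3, 4, 7}) = 0
G(33) = mex({0, 3, 7}) = 1
G(34) = mex({0, 2, 3, 5, 7}) = 1
G(35) = mex({0, 2, 3, 5, 6}) = 1
G(36) = mex({0, 1, 2, 5, 6}) = 3
G(37) = mex({0, 1, 2, 4, 5, 6}) = 3
G(38) = mex({0, 1, 2, 4}) = 3
G(39) = mex({0, 1, 2, 3, 4, 7}) = 5
G(40) = mex({0, 1, 2, 3, 4, 5, 7}) = 6
G(41) = mex({0, 1, 2, 3, 5, 7}) = 4
G(42) = mex({0, 1, 2, 3, 5, 6, 7}) = 4
G(43) = mex({0, 2, 3, 5, 6}) = 1
G(44) = mex({1, 2, 3, 4, 5, 6}) = 0
G(45) = mex({0, 1, 2, 3, 4, 6, 7}) = 5
G(46) = mex({0, 1, 2, 3, 4, 7}) = 5
Therefore G(46) = 5.

5


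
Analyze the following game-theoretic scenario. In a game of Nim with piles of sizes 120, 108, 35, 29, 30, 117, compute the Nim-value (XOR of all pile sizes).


We need the XOR (exclusive or) of all pile sizes.
After XOR-ing pile 1 (size 120): 0 XOR 120 = 120
After XOR-ing pile 2 (size 108): 120 XOR 108 = 20
After XOR-ing pile 3 (size 35): 20 XOR 35 = 55
After XOR-ing pile 4 (size 29): 55 XOR 29 = 42
After XOR-ing pile 5 (size 30): 42 XOR 30 = 52
After XOR-ing pile 6 (size 117): 52 XOR 117 = 65
The Nim-value of this position is 65.

65


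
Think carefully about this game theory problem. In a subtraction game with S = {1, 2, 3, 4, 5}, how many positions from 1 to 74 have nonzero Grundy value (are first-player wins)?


Subtraction set S = {1, 2, 3, 4, 5}, so G(n) = n mod 6.
G(n) = 0 when n is a multiple of 6.
Multiples of 6 in [1, 74]: 12
N-positions (nonzero Grundy) = 74 - 12 = 62

62


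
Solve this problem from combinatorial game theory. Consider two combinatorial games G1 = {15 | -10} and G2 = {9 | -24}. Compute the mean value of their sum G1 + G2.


G1 = {15 | -10}, G2 = {9 | -24}
Each is a switch {a | b} with numbers a > b; its mean value is (a + b)/2, and mean value is additive over game sums: m(G1 + G2) = m(G1) + m(G2).
Mean of G1 = (15 + (-10))/2 = 5/2 = 5/2
Mean of G2 = (9 + (-24))/2 = -15/2 = -15/2
Mean of G1 + G2 = 5/2 + -15/2 = -5

-5


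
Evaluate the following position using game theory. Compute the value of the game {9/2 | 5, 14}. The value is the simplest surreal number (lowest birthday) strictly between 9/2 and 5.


Left options: {9/2}, max = 9/2
Right options: {5, 14}, min = 5
All options are numbers and max(Left) < min(Right), so by the simplicity theorem the value is the simplest (earliest-born) number strictly between 9/2 and 5.
No integer lies strictly between 9/2 and 5, so the value is the dyadic rational m/2^k in the interval with the smallest k (then m odd); search k = 1, 2, ...:
Denominator 2: no odd multiple of 1/2 lies strictly between 9/2 and 5.
Denominator 4: 19/4 lies strictly between 9/2 and 5 -- found.
The simplest number in the interval is 19/4.
Game value = 19/4

19/4


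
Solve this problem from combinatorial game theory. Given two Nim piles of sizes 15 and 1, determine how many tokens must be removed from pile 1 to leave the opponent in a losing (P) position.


Piles: 15 and 1
Current XOR: 15 XOR 1 = 14 (non-zero, so this is an N-position).
To make the XOR zero, we need to find a move that balances the piles.
For pile 1 (size 15): target = 15 XOR 14 = 1
We reduce pile 1 from 15 to 1.
Tokens removed: 15 - 1 = 14
Verification: 1 XOR 1 = 0

14


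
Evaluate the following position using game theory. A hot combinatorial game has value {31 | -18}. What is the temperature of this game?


The game is {31 | -18}, a switch {a | b} with numbers a > b.
Cooling {a | b} by t gives {a - t | b + t}, which stops being hot when a - t = b + t, i.e. at t = (a - b)/2. So the temperature of a switch is (a - b)/2.
Temperature = (Left option - Right option) / 2
= (31 - (-18)) / 2
= 49 / 2
= 49/2

49/2


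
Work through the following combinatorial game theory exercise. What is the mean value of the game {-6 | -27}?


Game = {-6 | -27}, a switch {a | b} with numbers a > b.
Its thermograph has left wall a - t and right wall b + t, which meet at t = (a - b)/2, where both equal (a + b)/2. So the mast (mean value) is at (a + b)/2.
Mean = (-6 + (-27))/2 = -33/2 = -33/2

-33/2


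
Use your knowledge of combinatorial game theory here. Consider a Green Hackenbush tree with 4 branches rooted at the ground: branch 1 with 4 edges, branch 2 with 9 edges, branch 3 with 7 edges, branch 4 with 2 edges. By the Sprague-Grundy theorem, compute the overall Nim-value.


The tree has 4 branches from the ground vertex.
In Green Hackenbush, the Nim-value of a simple path of length k is k.
Branch 1: length 4, Nim-value = 4
Branch 2: length 9, Nim-value = 9
Branch 3: length 7, Nim-value = 7
Branch 4: length 2, Nim-value = 2
Total Nim-value = XOR of all branch values:
0 XOR 4 = 4
4 XOR 9 = 13
13 XOR 7 = 10
10 XOR 2 = 8
Nim-value of the tree = 8

8


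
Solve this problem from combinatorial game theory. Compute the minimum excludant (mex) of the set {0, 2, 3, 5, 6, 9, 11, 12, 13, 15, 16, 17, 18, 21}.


Set = {0, 2, 3, 5, 6, 9, 11, 12, 13, 15, 16, 17, 18, 21}
0 is in the set.
1 is NOT in the set. This is the mex.
mex = 1

1


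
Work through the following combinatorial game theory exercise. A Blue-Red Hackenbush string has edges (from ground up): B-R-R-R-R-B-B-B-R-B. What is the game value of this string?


Edges (from ground): B-R-R-R-R-B-B-B-R-B
By Berlekamp's sign-expansion rule, a Blue-Red Hackenbush stalk has the value of the surreal number whose sign sequence is the edge sequence with B -> + and R -> -.
Sign sequence: +----+++-+
Trace the sign expansion in the surreal number tree, starting from 0:
Edge 1: B (sign +) -> bounds (0, +inf), value = 1
Edge 2: R (sign -) -> bounds (0, 1), value = 1/2
Edge 3: R (sign -) -> bounds (0, 1/2), value = 1/4
Edge 4: R (sign -) -> bounds (0, 1/4), value = 1/8
Edge 5: R (sign -) -> bounds (0, 1/8), value = 1/16
Edge 6: B (sign +) -> bounds (1/16, 1/8), value = 3/32
Edge 7: B (sign +) -> bounds (3/32, 1/8), value = 7/64
Edge 8: B (sign +) -> bounds (7/64, 1/8), value = 15/128
Edge 9: R (sign -) -> bounds (7/64, 15/128), value = 29/256
Edge 10: B (sign +) -> bounds (29/256, 15/128), value = 59/512
Game value = 59/512

59/512


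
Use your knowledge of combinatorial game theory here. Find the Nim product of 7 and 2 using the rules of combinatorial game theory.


Nim multiplication is bilinear over XOR: (u XOR v) * w = (u*w) XOR (v*w).
So we split each operand into its bit components and XOR the pairwise Nim products.
7 = 1 + 2 + 4 (as XOR of powers of 2).
2 = 2 (as XOR of powers of 2).
Using the standard Nim-product table on single bits:
  2*2 = 3,   2*4 = 8,   2*8 = 12,
  4*4 = 6,   4*8 = 11,  8*8 = 13,
and  1*x = x (identity), k*l = l*k (commutative).
Pairwise Nim products:
  1 * 2 = 2
  2 * 2 = 3
  4 * 2 = 8
XOR them: 2 XOR 3 XOR 8 = 9.
Result: 7 * 2 = 9 (in Nim).

9


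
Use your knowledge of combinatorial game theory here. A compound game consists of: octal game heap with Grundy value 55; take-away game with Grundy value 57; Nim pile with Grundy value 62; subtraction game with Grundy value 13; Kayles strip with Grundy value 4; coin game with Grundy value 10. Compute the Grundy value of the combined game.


By the Sprague-Grundy theorem, the Grundy value of a sum of games is the XOR of individual Grundy values.
octal game heap: Grundy value = 55. Running XOR: 0 XOR 55 = 55
take-away game: Grundy value = 57. Running XOR: 55 XOR 57 = 14
Nim pile: Grundy value = 62. Running XOR: 14 XOR 62 = 48
subtraction game: Grundy value = 13. Running XOR: 48 XOR 13 = 61
Kayles strip: Grundy value = 4. Running XOR: 61 XOR 4 = 57
coin game: Grundy value = 10. Running XOR: 57 XOR 10 = 51
The combined Grundy value is 51.

51


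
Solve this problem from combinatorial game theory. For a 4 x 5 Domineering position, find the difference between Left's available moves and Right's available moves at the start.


Board is 4 x 5 (rows x cols).
Left (vertical) placements: (rows-1) * cols = 3 * 5 = 15
Right (horizontal) placements: rows * (cols-1) = 4 * 4 = 16
Advantage = Left - Right = 15 - 16 = -1

-1


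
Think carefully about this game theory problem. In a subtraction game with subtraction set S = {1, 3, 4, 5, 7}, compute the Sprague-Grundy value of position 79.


The subtraction set is S = {1, 3, 4, 5, 7}.
G(k) = mex{ G(k - s) : s in S, s <= k }. We compute iteratively: G(0) = 0.
G(1) = mex({0}) = 1
G(2) = mex({1}) = 0
G(3) = mex({0}) = 1
G(4) = mex({0, 1}) = 2
G(5) = mex({0, 1, 2}) = 3
G(6) = mex({0, 1, 3}) = 2
G(7) = mex({0, 1, 2}) = 3
G(8) = mex({1, 2, 3}) = 0
G(9) = mex({0, 2, 3}) = 1
G(10) = mex({1, 2, 3}) = 0
G(11) = mex({0, 2, 3}) = 1
G(12) = mex({0, 1, 3}) = 2
G(13) = mex({0, 1, 2}) = 3
G(14) = mex({0, 1, 3}) = 2
Observe that G(8)..G(14) = 0, 1, 0, 1, 2, 3, 2 repeats G(0)..G(6) = 0, 1, 0, 1, 2, 3, 2.
For k >= max(S) = 7, G(k) is determined by the previous 7 values G(k-7)..G(k-1); a window of 7 consecutive values has recurred shifted by 8, so by induction G(k + 8) = G(k) for all k >= 0: the sequence is periodic from the start with period 8.
One period: G(0..7) = 0, 1, 0, 1, 2, 3, 2, 3.
79 mod 8 = 7, so G(79) = G(7) = 3.

3
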